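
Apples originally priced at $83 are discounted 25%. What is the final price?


Calculate the discount amount:
25% of $83 = $20.75
Subtract from original:
$83 - $20.75 = $62.25

$62.25


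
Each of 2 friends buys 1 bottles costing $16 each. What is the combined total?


Cost per person:
1 x $16 = $16
Group total:
2 x $16 = $32

$32


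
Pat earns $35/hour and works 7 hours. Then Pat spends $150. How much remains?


Calculate earnings:
7 x $35 = $245
Subtract spending:
$245 - $150 = $95

$95


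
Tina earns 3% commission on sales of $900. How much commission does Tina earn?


Convert rate to decimal:
3% = 0.03
Multiply by sales:
$900 x 0.03 = $27

$27


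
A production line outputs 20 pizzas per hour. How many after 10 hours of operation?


Production rate: 20 pizzas per hour
Time: 10 hours
Total: 20 x 10 = 200 pizzas

200 pizzas


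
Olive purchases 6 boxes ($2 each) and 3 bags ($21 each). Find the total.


Cost of boxes:
6 x $2 = $12
Cost of bags:
3 x $21 = $63
Add both:
$12 + $63 = $75

$75


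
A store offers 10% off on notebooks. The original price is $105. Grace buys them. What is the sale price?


Calculate the discount amount:
10% of $105 = $10.50
Subtract from original:
$105 - $10.50 = $94.50

$94.50


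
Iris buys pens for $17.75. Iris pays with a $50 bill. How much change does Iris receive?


Start with the amount paid:
$50
Subtract the price:
$50 - $17.75 = $32.25

$32.25


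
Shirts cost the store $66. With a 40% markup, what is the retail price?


Calculate the markup amount:
40% of $66 = $26.40
Add to cost:
$66 + $26.40 = $92.40

$92.40


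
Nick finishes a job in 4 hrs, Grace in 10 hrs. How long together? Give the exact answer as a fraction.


Nick's rate: 1/4 of the job per hour
Grace's rate: 1/10 of the job per hour
Combined rate: 1/4 + 1/10 = 7/20 per hour
Time = 1 / (7/20) = 20/7 hours (≈ 2.86 hours)

20/7 hours


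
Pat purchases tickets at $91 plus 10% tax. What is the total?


Calculate the tax:
10% of $91 = $9.10
Add tax to price:
$91 + $9.10 = $100.10

$100.10


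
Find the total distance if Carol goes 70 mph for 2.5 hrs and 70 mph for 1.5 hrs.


Leg 1 distance:
70 x 2.5 = 175 miles
Leg 2 distance:
70 x 1.5 = 105 miles
Total distance:
175 + 105 = 280 miles

280 miles


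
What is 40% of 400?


Convert percentage to decimal:
40% = 0.4
Multiply:
400 x 0.4 = 160

160


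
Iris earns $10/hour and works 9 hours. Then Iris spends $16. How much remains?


Calculate earnings:
9 x $10 = $90
Subtract spending:
$90 - $16 = $74

$74


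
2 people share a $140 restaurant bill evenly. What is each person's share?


Total bill: $140
Number of people: 2
Each pays: $140 / 2 = $70

$70


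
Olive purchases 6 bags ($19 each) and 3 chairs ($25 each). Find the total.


Cost of bags:
6 x $19 = $114
Cost of chairs:
3 x $25 = $75
Add both:
$114 + $75 = $189

$189


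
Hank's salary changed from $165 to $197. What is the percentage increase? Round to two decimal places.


Find the absolute change:
|197 - 165| = 32
Divide by original and multiply by 100:
32 / 165 x 100 = 19.3939...% ≈ 19.39%

19.39%


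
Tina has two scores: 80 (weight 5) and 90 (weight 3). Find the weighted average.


Weighted sum:
5 x 80 + 3 x 90 = 670
Total weight:
5 + 3 = 8
Weighted average:
670 / 8 = 83.75

83.75


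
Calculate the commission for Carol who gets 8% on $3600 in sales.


Convert rate to decimal:
8% = 0.08
Multiply by sales:
$3600 x 0.08 = $288

$288


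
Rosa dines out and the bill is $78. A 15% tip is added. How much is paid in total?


Calculate the tip:
15% of $78 = $11.70
Add tip to meal cost:
$78 + $11.70 = $89.70

$89.70


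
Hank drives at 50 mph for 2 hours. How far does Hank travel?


Use the formula: distance = speed x time
Speed = 50 mph, Time = 2 hours
50 x 2 = 100 miles

100 miles


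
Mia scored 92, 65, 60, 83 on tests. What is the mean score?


Add the scores:
92 + 65 + 60 + 83 = 300
Divide by the number of tests:
300 / 4 = 75

75


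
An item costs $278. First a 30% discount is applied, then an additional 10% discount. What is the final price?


First discount:
30% of $278 = $83.40
Price after first discount:
$278 - $83.40 = $194.60
Second discount:
10% of $194.60 = $19.46
Final price:
$194.60 - $19.46 = $175.14

$175.14


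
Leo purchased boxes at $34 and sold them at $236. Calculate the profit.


Selling price = $236
Cost price = $34
Profit = selling price - cost price:
Profit = $236 - $34 = $202

$202


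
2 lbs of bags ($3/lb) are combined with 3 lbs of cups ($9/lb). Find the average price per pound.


Cost of bags:
2 x $3 = $6
Cost of cups:
3 x $9 = $27
Total cost: $6 + $27 = $33
Total weight: 5 lbs
Average: $33 / 5 = $6.60/lb

$6.60/lb


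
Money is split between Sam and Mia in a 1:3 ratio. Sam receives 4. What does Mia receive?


Find the multiplier:
4 / 1 = 4
Apply to Mia's share:
3 x 4 = 12

12


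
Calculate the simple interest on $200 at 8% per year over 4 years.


Use the formula I = P x R x T / 100
P x R x T = 200 x 8 x 4 = 6400
I = 6400 / 100 = $64

$64


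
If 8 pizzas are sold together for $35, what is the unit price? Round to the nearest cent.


Total cost: $35
Number of items: 8
Unit price: $35 / 8 = $4.375 ≈ $4.38

$4.38


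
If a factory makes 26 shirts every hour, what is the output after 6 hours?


Production rate: 26 shirts per hour
Time: 6 hours
Total: 26 x 6 = 156 shirts

156 shirts


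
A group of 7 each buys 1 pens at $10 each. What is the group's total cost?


Cost per person:
1 x $10 = $10
Group total:
7 x $10 = $70

$70


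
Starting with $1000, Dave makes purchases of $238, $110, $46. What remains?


Add up expenses:
$238 + $110 + $46 = $394
Subtract from budget:
$1000 - $394 = $606

$606


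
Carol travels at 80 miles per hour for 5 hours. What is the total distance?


Use the formula: distance = speed x time
Speed = 80 mph, Time = 5 hours
80 x 5 = 400 miles

400 miles


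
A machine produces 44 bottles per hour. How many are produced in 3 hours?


Production rate: 44 bottles per hour
Time: 3 hours
Total: 44 x 3 = 132 bottles

132 bottles


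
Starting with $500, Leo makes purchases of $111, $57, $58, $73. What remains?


Add up expenses:
$111 + $57 + $58 + $73 = $299
Subtract from budget:
$500 - $299 = $201

$201


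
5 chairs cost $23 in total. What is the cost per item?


Total cost: $23
Number of items: 5
Unit price: $23 / 5 = $4.60

$4.60


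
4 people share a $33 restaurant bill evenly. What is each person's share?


Total bill: $33
Number of people: 4
Each pays: $33 / 4 = $8.25

$8.25


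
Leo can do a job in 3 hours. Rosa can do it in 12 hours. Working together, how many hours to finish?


Leo's rate: 1/3 of the job per hour
Rosa's rate: 1/12 of the job per hour
Combined rate: 1/3 + 1/12 = 5/12 per hour
Time = 1 / (5/12) = 12/5 = 2.4 hours

2.4 hours


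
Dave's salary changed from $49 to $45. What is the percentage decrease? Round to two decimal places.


Find the absolute change:
|45 - 49| = 4
Divide by original and multiply by 100:
4 / 49 x 100 = 8.1632...% ≈ 8.16%

8.16%


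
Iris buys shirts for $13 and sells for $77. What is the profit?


Selling price = $77
Cost price = $13
Profit = selling price - cost price:
Profit = $77 - $13 = $64

$64


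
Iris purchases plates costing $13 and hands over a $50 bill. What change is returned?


Start with the amount paid:
$50
Subtract the price:
$50 - $13 = $37

$37


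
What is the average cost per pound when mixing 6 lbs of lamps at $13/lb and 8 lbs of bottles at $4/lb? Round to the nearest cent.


Cost of lamps:
6 x $13 = $78
Cost of bottles:
8 x $4 = $32
Total cost: $78 + $32 = $110
Total weight: 14 lbs
Average: $110 / 14 = $7.8571... ≈ $7.86/lb

$7.86/lb


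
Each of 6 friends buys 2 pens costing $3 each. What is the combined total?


Cost per person:
2 x $3 = $6
Group total:
6 x $6 = $36

$36


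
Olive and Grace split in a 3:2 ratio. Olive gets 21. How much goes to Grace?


Find the multiplier:
21 / 3 = 7
Apply to Grace's share:
2 x 7 = 14

14


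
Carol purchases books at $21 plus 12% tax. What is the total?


Calculate the tax:
12% of $21 = $2.52
Add tax to price:
$21 + $2.52 = $23.52

$23.52


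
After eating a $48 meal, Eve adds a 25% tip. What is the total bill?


Calculate the tip:
25% of $48 = $12
Add tip to meal cost:
$48 + $12 = $60

$60


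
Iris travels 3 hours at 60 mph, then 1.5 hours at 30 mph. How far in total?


Leg 1 distance:
60 x 3 = 180 miles
Leg 2 distance:
30 x 1.5 = 45 miles
Total distance:
180 + 45 = 225 miles

225 miles


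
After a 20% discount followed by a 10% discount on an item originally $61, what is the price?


First discount:
20% of $61 = $12.20
Price after first discount:
$61 - $12.20 = $48.80
Second discount:
10% of $48.80 = $4.88
Final price:
$48.80 - $4.88 = $43.92

$43.92


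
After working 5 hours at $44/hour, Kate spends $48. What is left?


Calculate earnings:
5 x $44 = $220
Subtract spending:
$220 - $48 = $172

$172


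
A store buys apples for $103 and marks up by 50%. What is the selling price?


Calculate the markup amount:
50% of $103 = $51.50
Add to cost:
$103 + $51.50 = $154.50

$154.50


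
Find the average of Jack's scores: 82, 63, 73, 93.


Add the scores:
82 + 63 + 73 + 93 = 311
Divide by the number of tests:
311 / 4 = 77.75

77.75


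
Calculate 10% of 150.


Convert percentage to decimal:
10% = 0.1
Multiply:
150 x 0.1 = 15

15


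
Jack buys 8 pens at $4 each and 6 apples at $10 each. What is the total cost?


Cost of pens:
8 x $4 = $32
Cost of apples:
6 x $10 = $60
Add both:
$32 + $60 = $92

$92


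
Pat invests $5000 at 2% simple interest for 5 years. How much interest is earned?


Use the formula I = P x R x T / 100
P x R x T = 5000 x 2 x 5 = 50000
I = 50000 / 100 = $500

$500


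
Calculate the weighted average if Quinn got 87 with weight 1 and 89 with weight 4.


Weighted sum:
1 x 87 + 4 x 89 = 443
Total weight:
1 + 4 = 5
Weighted average:
443 / 5 = 88.6

88.6


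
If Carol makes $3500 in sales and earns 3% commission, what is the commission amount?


Convert rate to decimal:
3% = 0.03
Multiply by sales:
$3500 x 0.03 = $105

$105


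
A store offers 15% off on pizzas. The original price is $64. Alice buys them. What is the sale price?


Calculate the discount amount:
15% of $64 = $9.60
Subtract from original:
$64 - $9.60 = $54.40

$54.40


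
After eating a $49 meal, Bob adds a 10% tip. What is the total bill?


Calculate the tip:
10% of $49 = $4.90
Add tip to meal cost:
$49 + $4.90 = $53.90

$53.90


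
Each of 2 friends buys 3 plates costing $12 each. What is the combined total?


Cost per person:
3 x $12 = $36
Group total:
2 x $36 = $72

$72


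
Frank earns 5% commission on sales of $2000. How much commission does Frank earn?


Convert rate to decimal:
5% = 0.05
Multiply by sales:
$2000 x 0.05 = $100

$100


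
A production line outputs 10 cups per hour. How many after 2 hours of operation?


Production rate: 10 cups per hour
Time: 2 hours
Total: 10 x 2 = 20 cups

20 cups


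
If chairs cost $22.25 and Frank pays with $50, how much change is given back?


Start with the amount paid:
$50
Subtract the price:
$50 - $22.25 = $27.75

$27.75


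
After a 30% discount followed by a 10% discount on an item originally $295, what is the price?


First discount:
30% of $295 = $88.50
Price after first discount:
$295 - $88.50 = $206.50
Second discount:
10% of $206.50 = $20.65
Final price:
$206.50 - $20.65 = $185.85

$185.85


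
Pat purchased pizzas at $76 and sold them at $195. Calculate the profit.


Selling price = $195
Cost price = $76
Profit = selling price - cost price:
Profit = $195 - $76 = $119

$119


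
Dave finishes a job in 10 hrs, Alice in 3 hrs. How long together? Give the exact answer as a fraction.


Dave's rate: 1/10 of the job per hour
Alice's rate: 1/3 of the job per hour
Combined rate: 1/10 + 1/3 = 13/30 per hour
Time = 1 / (13/30) = 30/13 hours (≈ 2.31 hours)

30/13 hours


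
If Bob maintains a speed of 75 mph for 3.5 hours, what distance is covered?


Use the formula: distance = speed x time
Speed = 75 mph, Time = 3.5 hours
75 x 3.5 = 262.5 miles

262.5 miles


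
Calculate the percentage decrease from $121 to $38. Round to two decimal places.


Find the absolute change:
|38 - 121| = 83
Divide by original and multiply by 100:
83 / 121 x 100 = 68.5950...% ≈ 68.6%

68.6%


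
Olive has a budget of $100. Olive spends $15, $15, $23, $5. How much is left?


Add up expenses:
$15 + $15 + $23 + $5 = $58
Subtract from budget:
$100 - $58 = $42

$42


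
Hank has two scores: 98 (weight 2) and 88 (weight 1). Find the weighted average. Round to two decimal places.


Weighted sum:
2 x 98 + 1 x 88 = 284
Total weight:
2 + 1 = 3
Weighted average:
284 / 3 = 94.6666... ≈ 94.67

94.67


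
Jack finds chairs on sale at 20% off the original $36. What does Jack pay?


Calculate the discount amount:
20% of $36 = $7.20
Subtract from original:
$36 - $7.20 = $28.80

$28.80


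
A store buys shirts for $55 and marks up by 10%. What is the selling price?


Calculate the markup amount:
10% of $55 = $5.50
Add to cost:
$55 + $5.50 = $60.50

$60.50


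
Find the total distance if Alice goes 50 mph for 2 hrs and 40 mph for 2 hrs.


Leg 1 distance:
50 x 2 = 100 miles
Leg 2 distance:
40 x 2 = 80 miles
Total distance:
100 + 80 = 180 miles

180 miles


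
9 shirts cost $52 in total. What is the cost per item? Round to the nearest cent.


Total cost: $52
Number of items: 9
Unit price: $52 / 9 = $5.7777... ≈ $5.78

$5.78


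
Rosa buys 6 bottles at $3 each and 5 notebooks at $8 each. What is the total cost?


Cost of bottles:
6 x $3 = $18
Cost of notebooks:
5 x $8 = $40
Add both:
$18 + $40 = $58

$58


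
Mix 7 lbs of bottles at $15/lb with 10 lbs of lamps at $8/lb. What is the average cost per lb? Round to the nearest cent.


Cost of bottles:
7 x $15 = $105
Cost of lamps:
10 x $8 = $80
Total cost: $105 + $80 = $185
Total weight: 17 lbs
Average: $185 / 17 = $10.8823... ≈ $10.88/lb

$10.88/lb


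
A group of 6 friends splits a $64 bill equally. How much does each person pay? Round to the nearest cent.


Total bill: $64
Number of people: 6
Each pays: $64 / 6 = $10.6666... ≈ $10.67

$10.67


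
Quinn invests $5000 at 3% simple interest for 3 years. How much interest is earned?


Use the formula I = P x R x T / 100
P x R x T = 5000 x 3 x 3 = 45000
I = 45000 / 100 = $450

$450


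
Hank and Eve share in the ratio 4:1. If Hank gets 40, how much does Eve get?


Find the multiplier:
40 / 4 = 10
Apply to Eve's share:
1 x 10 = 10

10


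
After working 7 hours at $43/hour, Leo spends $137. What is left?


Calculate earnings:
7 x $43 = $301
Subtract spending:
$301 - $137 = $164

$164


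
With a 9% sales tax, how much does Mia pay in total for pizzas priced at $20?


Calculate the tax:
9% of $20 = $1.80
Add tax to price:
$20 + $1.80 = $21.80

$21.80


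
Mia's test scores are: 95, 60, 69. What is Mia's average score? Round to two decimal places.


Add the scores:
95 + 60 + 69 = 224
Divide by the number of tests:
224 / 3 = 74.6666... ≈ 74.67

74.67


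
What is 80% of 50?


Convert percentage to decimal:
80% = 0.8
Multiply:
50 x 0.8 = 40

40


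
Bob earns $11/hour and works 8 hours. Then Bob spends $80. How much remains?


Calculate earnings:
8 x $11 = $88
Subtract spending:
$88 - $80 = $8

$8


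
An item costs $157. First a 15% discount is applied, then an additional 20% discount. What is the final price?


First discount:
15% of $157 = $23.55
Price after first discount:
$157 - $23.55 = $133.45
Second discount:
20% of $133.45 = $26.69
Final price:
$133.45 - $26.69 = $106.76

$106.76


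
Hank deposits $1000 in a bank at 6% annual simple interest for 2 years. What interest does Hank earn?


Use the formula I = P x R x T / 100
P x R x T = 1000 x 6 x 2 = 12000
I = 12000 / 100 = $120

$120


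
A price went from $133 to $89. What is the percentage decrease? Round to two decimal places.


Find the absolute change:
|89 - 133| = 44
Divide by original and multiply by 100:
44 / 133 x 100 = 33.0827...% ≈ 33.08%

33.08%


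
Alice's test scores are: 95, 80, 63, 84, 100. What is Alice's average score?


Add the scores:
95 + 80 + 63 + 84 + 100 = 422
Divide by the number of tests:
422 / 5 = 84.4

84.4


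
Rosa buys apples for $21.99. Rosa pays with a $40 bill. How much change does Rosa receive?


Start with the amount paid:
$40
Subtract the price:
$40 - $21.99 = $18.01

$18.01


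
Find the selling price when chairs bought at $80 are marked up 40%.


Calculate the markup amount:
40% of $80 = $32
Add to cost:
$80 + $32 = $112

$112


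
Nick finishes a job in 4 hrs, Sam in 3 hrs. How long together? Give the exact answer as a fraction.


Nick's rate: 1/4 of the job per hour
Sam's rate: 1/3 of the job per hour
Combined rate: 1/4 + 1/3 = 7/12 per hour
Time = 1 / (7/12) = 12/7 hours (≈ 1.71 hours)

12/7 hours


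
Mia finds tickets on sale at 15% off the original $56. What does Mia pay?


Calculate the discount amount:
15% of $56 = $8.40
Subtract from original:
$56 - $8.40 = $47.60

$47.60


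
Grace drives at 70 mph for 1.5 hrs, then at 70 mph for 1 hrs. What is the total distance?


Leg 1 distance:
70 x 1.5 = 105 miles
Leg 2 distance:
70 x 1 = 70 miles
Total distance:
105 + 70 = 175 miles

175 miles


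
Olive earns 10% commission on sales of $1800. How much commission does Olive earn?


Convert rate to decimal:
10% = 0.1
Multiply by sales:
$1800 x 0.1 = $180

$180


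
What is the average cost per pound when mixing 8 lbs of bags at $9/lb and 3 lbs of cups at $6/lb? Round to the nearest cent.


Cost of bags:
8 x $9 = $72
Cost of cups:
3 x $6 = $18
Total cost: $72 + $18 = $90
Total weight: 11 lbs
Average: $90 / 11 = $8.1818... ≈ $8.18/lb

$8.18/lb


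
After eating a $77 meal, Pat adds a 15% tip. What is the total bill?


Calculate the tip:
15% of $77 = $11.55
Add tip to meal cost:
$77 + $11.55 = $88.55

$88.55


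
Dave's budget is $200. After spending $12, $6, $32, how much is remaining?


Add up expenses:
$12 + $6 + $32 = $50
Subtract from budget:
$200 - $50 = $150

$150


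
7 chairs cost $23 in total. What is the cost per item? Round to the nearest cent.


Total cost: $23
Number of items: 7
Unit price: $23 / 7 = $3.2857... ≈ $3.29

$3.29


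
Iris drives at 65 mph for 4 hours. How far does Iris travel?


Use the formula: distance = speed x time
Speed = 65 mph, Time = 4 hours
65 x 4 = 260 miles

260 miles


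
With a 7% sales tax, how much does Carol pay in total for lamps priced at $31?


Calculate the tax:
7% of $31 = $2.17
Add tax to price:
$31 + $2.17 = $33.17

$33.17


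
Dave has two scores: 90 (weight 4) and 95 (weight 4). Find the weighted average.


Weighted sum:
4 x 90 + 4 x 95 = 740
Total weight:
4 + 4 = 8
Weighted average:
740 / 8 = 92.5

92.5


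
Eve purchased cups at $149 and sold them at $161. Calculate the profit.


Selling price = $161
Cost price = $149
Profit = selling price - cost price:
Profit = $161 - $149 = $12

$12


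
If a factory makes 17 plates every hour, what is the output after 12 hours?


Production rate: 17 plates per hour
Time: 12 hours
Total: 17 x 12 = 204 plates

204 plates


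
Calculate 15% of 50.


Convert percentage to decimal:
15% = 0.15
Multiply:
50 x 0.15 = 7.5

7.5


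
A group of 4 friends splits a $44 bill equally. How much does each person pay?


Total bill: $44
Number of people: 4
Each pays: $44 / 4 = $11

$11


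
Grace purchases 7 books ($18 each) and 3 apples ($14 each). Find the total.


Cost of books:
7 x $18 = $126
Cost of apples:
3 x $14 = $42
Add both:
$126 + $42 = $168

$168


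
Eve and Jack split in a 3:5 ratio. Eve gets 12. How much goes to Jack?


Find the multiplier:
12 / 3 = 4
Apply to Jack's share:
5 x 4 = 20

20


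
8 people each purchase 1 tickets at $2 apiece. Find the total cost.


Cost per person:
1 x $2 = $2
Group total:
8 x $2 = $16

$16


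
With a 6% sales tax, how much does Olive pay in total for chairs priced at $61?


Calculate the tax:
6% of $61 = $3.66
Add tax to price:
$61 + $3.66 = $64.66

$64.66


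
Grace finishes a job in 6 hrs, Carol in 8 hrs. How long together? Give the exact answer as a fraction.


Grace's rate: 1/6 of the job per hour
Carol's rate: 1/8 of the job per hour
Combined rate: 1/6 + 1/8 = 7/24 per hour
Time = 1 / (7/24) = 24/7 hours (≈ 3.43 hours)

24/7 hours


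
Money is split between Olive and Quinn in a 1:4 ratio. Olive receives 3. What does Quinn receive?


Find the multiplier:
3 / 1 = 3
Apply to Quinn's share:
4 x 3 = 12

12


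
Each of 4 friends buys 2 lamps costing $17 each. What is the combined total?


Cost per person:
2 x $17 = $34
Group total:
4 x $34 = $136

$136


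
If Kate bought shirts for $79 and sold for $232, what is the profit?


Selling price = $232
Cost price = $79
Profit = selling price - cost price:
Profit = $232 - $79 = $153

$153


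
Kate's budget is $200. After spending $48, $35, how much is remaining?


Add up expenses:
$48 + $35 = $83
Subtract from budget:
$200 - $83 = $117

$117


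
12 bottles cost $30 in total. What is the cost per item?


Total cost: $30
Number of items: 12
Unit price: $30 / 12 = $2.50

$2.50


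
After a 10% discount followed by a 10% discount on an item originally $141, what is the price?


First discount:
10% of $141 = $14.10
Price after first discount:
$141 - $14.10 = $126.90
Second discount:
10% of $126.90 = $12.69
Final price:
$126.90 - $12.69 = $114.21

$114.21


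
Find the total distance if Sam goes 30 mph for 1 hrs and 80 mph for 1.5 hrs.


Leg 1 distance:
30 x 1 = 30 miles
Leg 2 distance:
80 x 1.5 = 120 miles
Total distance:
30 + 120 = 150 miles

150 miles


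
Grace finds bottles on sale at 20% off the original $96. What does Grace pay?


Calculate the discount amount:
20% of $96 = $19.20
Subtract from original:
$96 - $19.20 = $76.80

$76.80


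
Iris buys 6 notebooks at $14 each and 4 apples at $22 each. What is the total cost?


Cost of notebooks:
6 x $14 = $84
Cost of apples:
4 x $22 = $88
Add both:
$84 + $88 = $172

$172


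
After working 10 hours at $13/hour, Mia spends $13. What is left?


Calculate earnings:
10 x $13 = $130
Subtract spending:
$130 - $13 = $117

$117


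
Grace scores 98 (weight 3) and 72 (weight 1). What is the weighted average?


Weighted sum:
3 x 98 + 1 x 72 = 366
Total weight:
3 + 1 = 4
Weighted average:
366 / 4 = 91.5

91.5


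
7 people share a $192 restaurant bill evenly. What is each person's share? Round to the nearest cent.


Total bill: $192
Number of people: 7
Each pays: $192 / 7 = $27.4285... ≈ $27.43

$27.43


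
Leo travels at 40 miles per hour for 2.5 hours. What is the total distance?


Use the formula: distance = speed x time
Speed = 40 mph, Time = 2.5 hours
40 x 2.5 = 100 miles

100 miles


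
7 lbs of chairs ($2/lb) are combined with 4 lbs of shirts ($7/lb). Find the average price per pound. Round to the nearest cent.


Cost of chairs:
7 x $2 = $14
Cost of shirts:
4 x $7 = $28
Total cost: $14 + $28 = $42
Total weight: 11 lbs
Average: $42 / 11 = $3.8181... ≈ $3.82/lb

$3.82/lb


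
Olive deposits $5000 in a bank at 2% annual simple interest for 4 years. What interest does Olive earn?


Use the formula I = P x R x T / 100
P x R x T = 5000 x 2 x 4 = 40000
I = 40000 / 100 = $400

$400


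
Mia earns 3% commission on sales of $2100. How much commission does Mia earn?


Convert rate to decimal:
3% = 0.03
Multiply by sales:
$2100 x 0.03 = $63

$63


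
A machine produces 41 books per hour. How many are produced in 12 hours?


Production rate: 41 books per hour
Time: 12 hours
Total: 41 x 12 = 492 books

492 books


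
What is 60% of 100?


Convert percentage to decimal:
60% = 0.6
Multiply:
100 x 0.6 = 60

60


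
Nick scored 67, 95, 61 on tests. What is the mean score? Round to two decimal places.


Add the scores:
67 + 95 + 61 = 223
Divide by the number of tests:
223 / 3 = 74.3333... ≈ 74.33

74.33


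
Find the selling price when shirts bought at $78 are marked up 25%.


Calculate the markup amount:
25% of $78 = $19.50
Add to cost:
$78 + $19.50 = $97.50

$97.50


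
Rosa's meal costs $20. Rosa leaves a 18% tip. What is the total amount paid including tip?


Calculate the tip:
18% of $20 = $3.60
Add tip to meal cost:
$20 + $3.60 = $23.60

$23.60


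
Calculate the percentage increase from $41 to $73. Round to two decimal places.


Find the absolute change:
|73 - 41| = 32
Divide by original and multiply by 100:
32 / 41 x 100 = 78.0487...% ≈ 78.05%

78.05%


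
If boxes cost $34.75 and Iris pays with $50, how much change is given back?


Start with the amount paid:
$50
Subtract the price:
$50 - $34.75 = $15.25

$15.25


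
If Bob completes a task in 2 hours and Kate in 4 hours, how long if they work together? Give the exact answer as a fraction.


Bob's rate: 1/2 of the job per hour
Kate's rate: 1/4 of the job per hour
Combined rate: 1/2 + 1/4 = 3/4 per hour
Time = 1 / (3/4) = 4/3 hours (≈ 1.33 hours)

4/3 hours


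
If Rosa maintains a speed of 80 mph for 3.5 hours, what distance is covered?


Use the formula: distance = speed x time
Speed = 80 mph, Time = 3.5 hours
80 x 3.5 = 280 miles

280 miles


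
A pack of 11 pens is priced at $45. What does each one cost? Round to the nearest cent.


Total cost: $45
Number of items: 11
Unit price: $45 / 11 = $4.0909... ≈ $4.09

$4.09


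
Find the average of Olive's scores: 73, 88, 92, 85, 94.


Add the scores:
73 + 88 + 92 + 85 + 94 = 432
Divide by the number of tests:
432 / 5 = 86.4

86.4


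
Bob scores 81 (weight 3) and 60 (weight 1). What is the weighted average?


Weighted sum:
3 x 81 + 1 x 60 = 303
Total weight:
3 + 1 = 4
Weighted average:
303 / 4 = 75.75

75.75


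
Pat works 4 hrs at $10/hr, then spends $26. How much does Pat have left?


Calculate earnings:
4 x $10 = $40
Subtract spending:
$40 - $26 = $14

$14


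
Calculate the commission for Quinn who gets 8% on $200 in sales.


Convert rate to decimal:
8% = 0.08
Multiply by sales:
$200 x 0.08 = $16

$16


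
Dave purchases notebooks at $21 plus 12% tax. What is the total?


Calculate the tax:
12% of $21 = $2.52
Add tax to price:
$21 + $2.52 = $23.52

$23.52


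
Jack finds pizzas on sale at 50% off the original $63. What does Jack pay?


Calculate the discount amount:
50% of $63 = $31.50
Subtract from original:
$63 - $31.50 = $31.50

$31.50


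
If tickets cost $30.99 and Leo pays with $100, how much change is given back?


Start with the amount paid:
$100
Subtract the price:
$100 - $30.99 = $69.01

$69.01


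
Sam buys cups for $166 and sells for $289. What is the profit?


Selling price = $289
Cost price = $166
Profit = selling price - cost price:
Profit = $289 - $166 = $123

$123


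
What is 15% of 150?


Convert percentage to decimal:
15% = 0.15
Multiply:
150 x 0.15 = 22.5

22.5


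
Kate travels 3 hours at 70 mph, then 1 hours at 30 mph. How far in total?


Leg 1 distance:
70 x 3 = 210 miles
Leg 2 distance:
30 x 1 = 30 miles
Total distance:
210 + 30 = 240 miles

240 miles


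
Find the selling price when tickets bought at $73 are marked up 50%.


Calculate the markup amount:
50% of $73 = $36.50
Add to cost:
$73 + $36.50 = $109.50

$109.50


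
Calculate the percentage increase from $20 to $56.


Find the absolute change:
|56 - 20| = 36
Divide by original and multiply by 100:
36 / 20 x 100 = 180%

180%


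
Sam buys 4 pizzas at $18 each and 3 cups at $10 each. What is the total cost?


Cost of pizzas:
4 x $18 = $72
Cost of cups:
3 x $10 = $30
Add both:
$72 + $30 = $102

$102


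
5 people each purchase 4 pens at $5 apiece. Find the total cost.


Cost per person:
4 x $5 = $20
Group total:
5 x $20 = $100

$100


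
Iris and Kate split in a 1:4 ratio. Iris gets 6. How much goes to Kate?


Find the multiplier:
6 / 1 = 6
Apply to Kate's share:
4 x 6 = 24

24


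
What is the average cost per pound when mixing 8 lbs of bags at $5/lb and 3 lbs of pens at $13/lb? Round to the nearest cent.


Cost of bags:
8 x $5 = $40
Cost of pens:
3 x $13 = $39
Total cost: $40 + $39 = $79
Total weight: 11 lbs
Average: $79 / 11 = $7.1818... ≈ $7.18/lb

$7.18/lb


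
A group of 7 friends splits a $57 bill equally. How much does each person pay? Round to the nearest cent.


Total bill: $57
Number of people: 7
Each pays: $57 / 7 = $8.1428... ≈ $8.14

$8.14


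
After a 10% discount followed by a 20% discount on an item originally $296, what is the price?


First discount:
10% of $296 = $29.60
Price after first discount:
$296 - $29.60 = $266.40
Second discount:
20% of $266.40 = $53.28
Final price:
$266.40 - $53.28 = $213.12

$213.12


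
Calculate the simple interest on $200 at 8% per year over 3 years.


Use the formula I = P x R x T / 100
P x R x T = 200 x 8 x 3 = 4800
I = 4800 / 100 = $48

$48


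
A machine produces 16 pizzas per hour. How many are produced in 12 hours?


Production rate: 16 pizzas per hour
Time: 12 hours
Total: 16 x 12 = 192 pizzas

192 pizzas


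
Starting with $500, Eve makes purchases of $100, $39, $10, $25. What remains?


Add up expenses:
$100 + $39 + $10 + $25 = $174
Subtract from budget:
$500 - $174 = $326

$326


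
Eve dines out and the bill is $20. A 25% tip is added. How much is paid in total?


Calculate the tip:
25% of $20 = $5
Add tip to meal cost:
$20 + $5 = $25

$25


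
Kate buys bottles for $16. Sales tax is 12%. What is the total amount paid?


Calculate the tax:
12% of $16 = $1.92
Add tax to price:
$16 + $1.92 = $17.92

$17.92


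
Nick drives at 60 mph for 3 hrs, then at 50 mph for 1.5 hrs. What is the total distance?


Leg 1 distance:
60 x 3 = 180 miles
Leg 2 distance:
50 x 1.5 = 75 miles
Total distance:
180 + 75 = 255 miles

255 miles


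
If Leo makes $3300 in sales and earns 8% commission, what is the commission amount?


Convert rate to decimal:
8% = 0.08
Multiply by sales:
$3300 x 0.08 = $264

$264


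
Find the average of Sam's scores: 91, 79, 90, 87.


Add the scores:
91 + 79 + 90 + 87 = 347
Divide by the number of tests:
347 / 4 = 86.75

86.75


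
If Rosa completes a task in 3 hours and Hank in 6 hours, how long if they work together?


Rosa's rate: 1/3 of the job per hour
Hank's rate: 1/6 of the job per hour
Combined rate: 1/3 + 1/6 = 1/2 per hour
Time = 1 / (1/2) = 2 hours

2 hours


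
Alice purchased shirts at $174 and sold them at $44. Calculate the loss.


Selling price = $44
Cost price = $174
Loss = cost price - selling price:
Loss = $174 - $44 = $130

$130


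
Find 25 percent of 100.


Convert percentage to decimal:
25% = 0.25
Multiply:
100 x 0.25 = 25

25


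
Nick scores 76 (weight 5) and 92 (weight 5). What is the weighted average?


Weighted sum:
5 x 76 + 5 x 92 = 840
Total weight:
5 + 5 = 10
Weighted average:
840 / 10 = 84

84


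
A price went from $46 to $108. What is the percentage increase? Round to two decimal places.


Find the absolute change:
|108 - 46| = 62
Divide by original and multiply by 100:
62 / 46 x 100 = 134.7826...% ≈ 134.78%

134.78%


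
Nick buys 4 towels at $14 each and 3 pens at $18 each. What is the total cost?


Cost of towels:
4 x $14 = $56
Cost of pens:
3 x $18 = $54
Add both:
$56 + $54 = $110

$110


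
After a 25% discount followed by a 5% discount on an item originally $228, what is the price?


First discount:
25% of $228 = $57
Price after first discount:
$228 - $57 = $171
Second discount:
5% of $171 = $8.55
Final price:
$171 - $8.55 = $162.45

$162.45


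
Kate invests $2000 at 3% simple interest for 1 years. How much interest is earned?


Use the formula I = P x R x T / 100
P x R x T = 2000 x 3 x 1 = 6000
I = 6000 / 100 = $60

$60


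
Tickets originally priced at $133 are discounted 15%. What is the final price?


Calculate the discount amount:
15% of $133 = $19.95
Subtract from original:
$133 - $19.95 = $113.05

$113.05


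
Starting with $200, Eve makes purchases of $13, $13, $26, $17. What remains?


Add up expenses:
$13 + $13 + $26 + $17 = $69
Subtract from budget:
$200 - $69 = $131

$131


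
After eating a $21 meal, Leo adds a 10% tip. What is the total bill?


Calculate the tip:
10% of $21 = $2.10
Add tip to meal cost:
$21 + $2.10 = $23.10

$23.10


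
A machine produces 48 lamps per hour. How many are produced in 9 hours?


Production rate: 48 lamps per hour
Time: 9 hours
Total: 48 x 9 = 432 lamps

432 lamps


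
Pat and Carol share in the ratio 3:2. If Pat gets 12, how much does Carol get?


Find the multiplier:
12 / 3 = 4
Apply to Carol's share:
2 x 4 = 8

8


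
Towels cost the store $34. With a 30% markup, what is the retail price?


Calculate the markup amount:
30% of $34 = $10.20
Add to cost:
$34 + $10.20 = $44.20

$44.20


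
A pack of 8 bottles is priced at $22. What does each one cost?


Total cost: $22
Number of items: 8
Unit price: $22 / 8 = $2.75

$2.75


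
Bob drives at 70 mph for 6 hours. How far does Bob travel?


Use the formula: distance = speed x time
Speed = 70 mph, Time = 6 hours
70 x 6 = 420 miles

420 miles


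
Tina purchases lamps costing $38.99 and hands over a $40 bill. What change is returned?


Start with the amount paid:
$40
Subtract the price:
$40 - $38.99 = $1.01

$1.01


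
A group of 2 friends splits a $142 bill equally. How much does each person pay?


Total bill: $142
Number of people: 2
Each pays: $142 / 2 = $71

$71


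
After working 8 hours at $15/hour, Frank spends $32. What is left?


Calculate earnings:
8 x $15 = $120
Subtract spending:
$120 - $32 = $88

$88


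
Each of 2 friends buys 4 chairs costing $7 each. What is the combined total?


Cost per person:
4 x $7 = $28
Group total:
2 x $28 = $56

$56


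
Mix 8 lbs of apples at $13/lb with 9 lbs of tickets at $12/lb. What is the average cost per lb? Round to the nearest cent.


Cost of apples:
8 x $13 = $104
Cost of tickets:
9 x $12 = $108
Total cost: $104 + $108 = $212
Total weight: 17 lbs
Average: $212 / 17 = $12.4705... ≈ $12.47/lb

$12.47/lb


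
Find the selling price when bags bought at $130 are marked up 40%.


Calculate the markup amount:
40% of $130 = $52
Add to cost:
$130 + $52 = $182

$182


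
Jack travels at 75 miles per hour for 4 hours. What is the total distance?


Use the formula: distance = speed x time
Speed = 75 mph, Time = 4 hours
75 x 4 = 300 miles

300 miles


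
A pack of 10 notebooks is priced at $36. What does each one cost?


Total cost: $36
Number of items: 10
Unit price: $36 / 10 = $3.60

$3.60


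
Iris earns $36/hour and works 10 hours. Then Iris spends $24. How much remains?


Calculate earnings:
10 x $36 = $360
Subtract spending:
$360 - $24 = $336

$336


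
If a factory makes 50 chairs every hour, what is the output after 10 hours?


Production rate: 50 chairs per hour
Time: 10 hours
Total: 50 x 10 = 500 chairs

500 chairs


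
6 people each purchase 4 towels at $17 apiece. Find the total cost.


Cost per person:
4 x $17 = $68
Group total:
6 x $68 = $408

$408


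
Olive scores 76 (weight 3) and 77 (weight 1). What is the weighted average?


Weighted sum:
3 x 76 + 1 x 77 = 305
Total weight:
3 + 1 = 4
Weighted average:
305 / 4 = 76.25

76.25


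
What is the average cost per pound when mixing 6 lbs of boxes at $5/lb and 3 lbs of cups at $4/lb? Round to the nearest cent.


Cost of boxes:
6 x $5 = $30
Cost of cups:
3 x $4 = $12
Total cost: $30 + $12 = $42
Total weight: 9 lbs
Average: $42 / 9 = $4.6666... ≈ $4.67/lb

$4.67/lb


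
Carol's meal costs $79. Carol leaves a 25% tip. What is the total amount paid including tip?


Calculate the tip:
25% of $79 = $19.75
Add tip to meal cost:
$79 + $19.75 = $98.75

$98.75


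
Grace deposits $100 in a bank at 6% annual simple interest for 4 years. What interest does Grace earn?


Use the formula I = P x R x T / 100
P x R x T = 100 x 6 x 4 = 2400
I = 2400 / 100 = $24

$24


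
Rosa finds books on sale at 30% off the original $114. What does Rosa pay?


Calculate the discount amount:
30% of $114 = $34.20
Subtract from original:
$114 - $34.20 = $79.80

$79.80


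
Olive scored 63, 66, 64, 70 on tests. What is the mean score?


Add the scores:
63 + 66 + 64 + 70 = 263
Divide by the number of tests:
263 / 4 = 65.75

65.75


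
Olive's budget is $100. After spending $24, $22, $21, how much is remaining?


Add up expenses:
$24 + $22 + $21 = $67
Subtract from budget:
$100 - $67 = $33

$33


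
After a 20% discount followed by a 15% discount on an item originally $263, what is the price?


First discount:
20% of $263 = $52.60
Price after first discount:
$263 - $52.60 = $210.40
Second discount:
15% of $210.40 = $31.56
Final price:
$210.40 - $31.56 = $178.84

$178.84


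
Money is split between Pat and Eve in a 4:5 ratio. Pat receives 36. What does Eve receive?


Find the multiplier:
36 / 4 = 9
Apply to Eve's share:
5 x 9 = 45

45


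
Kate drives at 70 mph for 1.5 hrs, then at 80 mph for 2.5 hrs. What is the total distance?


Leg 1 distance:
70 x 1.5 = 105 miles
Leg 2 distance:
80 x 2.5 = 200 miles
Total distance:
105 + 200 = 305 miles

305 miles


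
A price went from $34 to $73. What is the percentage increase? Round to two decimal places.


Find the absolute change:
|73 - 34| = 39
Divide by original and multiply by 100:
39 / 34 x 100 = 114.7058...% ≈ 114.71%

114.71%


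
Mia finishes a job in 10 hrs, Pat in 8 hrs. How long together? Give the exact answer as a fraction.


Mia's rate: 1/10 of the job per hour
Pat's rate: 1/8 of the job per hour
Combined rate: 1/10 + 1/8 = 9/40 per hour
Time = 1 / (9/40) = 40/9 hours (≈ 4.44 hours)

40/9 hours


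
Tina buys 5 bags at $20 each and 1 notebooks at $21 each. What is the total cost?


Cost of bags:
5 x $20 = $100
Cost of notebooks:
1 x $21 = $21
Add both:
$100 + $21 = $121

$121


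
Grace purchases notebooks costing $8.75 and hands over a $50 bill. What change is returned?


Start with the amount paid:
$50
Subtract the price:
$50 - $8.75 = $41.25

$41.25


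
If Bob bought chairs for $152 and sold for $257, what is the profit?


Selling price = $257
Cost price = $152
Profit = selling price - cost price:
Profit = $257 - $152 = $105

$105


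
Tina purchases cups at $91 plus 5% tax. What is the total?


Calculate the tax:
5% of $91 = $4.55
Add tax to price:
$91 + $4.55 = $95.55

$95.55


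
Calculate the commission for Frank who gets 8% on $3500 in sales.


Convert rate to decimal:
8% = 0.08
Multiply by sales:
$3500 x 0.08 = $280

$280


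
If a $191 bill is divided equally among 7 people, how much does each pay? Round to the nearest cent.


Total bill: $191
Number of people: 7
Each pays: $191 / 7 = $27.2857... ≈ $27.29

$27.29


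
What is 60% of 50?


Convert percentage to decimal:
60% = 0.6
Multiply:
50 x 0.6 = 30

30


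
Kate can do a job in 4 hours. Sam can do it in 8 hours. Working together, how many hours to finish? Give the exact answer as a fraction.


Kate's rate: 1/4 of the job per hour
Sam's rate: 1/8 of the job per hour
Combined rate: 1/4 + 1/8 = 3/8 per hour
Time = 1 / (3/8) = 8/3 hours (≈ 2.67 hours)

8/3 hours
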